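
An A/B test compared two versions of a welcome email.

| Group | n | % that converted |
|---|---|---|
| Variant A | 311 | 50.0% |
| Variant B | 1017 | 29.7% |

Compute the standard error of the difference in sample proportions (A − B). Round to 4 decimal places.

0.0318

SE₁ = √(p̂₁(1−p̂₁)/n₁) = √(0.5000·0.5000/311) = 0.02835; SE₂ = √(0.2970·0.7030/1017) = 0.01433.
Independent samples: SE of the difference = √(SE₁² + SE₂²) = √(0.0008037225 + 0.0002053489) = 0.03177.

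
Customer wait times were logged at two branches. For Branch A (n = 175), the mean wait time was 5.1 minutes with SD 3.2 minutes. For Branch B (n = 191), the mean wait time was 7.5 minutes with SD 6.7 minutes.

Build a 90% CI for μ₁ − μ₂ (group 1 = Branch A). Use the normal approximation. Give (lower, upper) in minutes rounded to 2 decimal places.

Per-group SEs: s₁/√n₁ = 3.2/√175 = 0.2419, s₂/√n₂ = 6.7/√191 = 0.4848.
Unpooled SE of the difference: √(0.05851561 + 0.23503104) = 0.5418.
Margin of error = z* · SE = 1.645 × 0.5418 = 0.8913.
x̄₁ − x̄₂ = 5.1 − 7.5 = -2.4000.
CI: -2.4000 ± 0.8913 = (-3.29, -1.51).

(-3.29, -1.51)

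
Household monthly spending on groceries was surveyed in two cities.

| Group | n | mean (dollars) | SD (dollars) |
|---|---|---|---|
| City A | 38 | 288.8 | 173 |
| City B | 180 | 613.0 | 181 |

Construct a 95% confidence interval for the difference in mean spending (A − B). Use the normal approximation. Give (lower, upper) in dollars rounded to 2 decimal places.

Per-group SEs: s₁/√n₁ = 173/√38 = 28.0643, s₂/√n₂ = 181/√180 = 13.4909.
Unpooled SE of the difference: √(787.60493449 + 182.00438281) = 31.1386.
Margin of error = z* · SE = 1.960 × 31.1386 = 61.0317.
x̄₁ − x̄₂ = 288.8 − 613.0 = -324.2000.
CI: -324.2000 ± 61.0317 = (-385.23, -263.17).

(-385.23, -263.17)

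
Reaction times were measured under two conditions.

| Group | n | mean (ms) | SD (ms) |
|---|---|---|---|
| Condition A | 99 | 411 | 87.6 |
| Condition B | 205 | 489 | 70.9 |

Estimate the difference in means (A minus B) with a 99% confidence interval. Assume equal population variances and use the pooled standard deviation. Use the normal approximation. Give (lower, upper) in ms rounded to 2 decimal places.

(-102.19, -53.81)

s_p = √[((n₁−1)s₁² + (n₂−1)s₂²)/(n₁+n₂−2)] = √[(98·87.6² + 204·70.9²)/302] = 76.7187.
SE = 76.7187·√(1/99 + 1/205) = 9.3895.
With z* = 2.576, margin = 2.576 × 9.3895 = 24.1874.
x̄₁ − x̄₂ = 411 − 489 = -78.0000; interval -78.0000 ± 24.1874 = (-102.19, -53.81).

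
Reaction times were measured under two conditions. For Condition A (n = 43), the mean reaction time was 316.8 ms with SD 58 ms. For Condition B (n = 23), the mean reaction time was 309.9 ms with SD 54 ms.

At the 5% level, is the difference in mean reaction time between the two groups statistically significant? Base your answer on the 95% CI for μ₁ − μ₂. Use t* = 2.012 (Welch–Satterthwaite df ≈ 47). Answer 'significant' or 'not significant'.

not significant

Per-group SEs: s₁/√n₁ = 58/√43 = 8.8449, s₂/√n₂ = 54/√23 = 11.2598.
Unpooled SE of the difference: √(78.23225601 + 126.78309604) = 14.3184.
Margin of error = t* · SE = 2.012 × 14.3184 = 28.8086.
x̄₁ − x̄₂ = 316.8 − 309.9 = 6.9000.
CI: 6.9000 ± 28.8086 = (-21.9086, 35.7086).
The interval (-21.9086, 35.7086) contains 0, so the difference is not significant.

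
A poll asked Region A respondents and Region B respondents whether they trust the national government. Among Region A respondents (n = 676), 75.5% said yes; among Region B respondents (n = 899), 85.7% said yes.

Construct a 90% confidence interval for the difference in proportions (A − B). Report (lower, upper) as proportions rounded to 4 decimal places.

(-0.1353, -0.0687)

Each SE is √(p̂(1−p̂)/n): √(0.7550·0.2450/676) = 0.01654 and √(0.8570·0.1430/899) = 0.01168.
SE(p̂₁ − p̂₂) = √(SE₁² + SE₂²) = √(0.0002735716 + 0.0001364224) = 0.02025, since the two samples are independent.
At 90% confidence z* = 1.645; margin = 1.645 × 0.02025 = 0.03331.
The difference is 0.7550 − 0.8570 = -0.1020, so the interval is -0.1020 ± 0.03331 = (-0.1353, -0.0687).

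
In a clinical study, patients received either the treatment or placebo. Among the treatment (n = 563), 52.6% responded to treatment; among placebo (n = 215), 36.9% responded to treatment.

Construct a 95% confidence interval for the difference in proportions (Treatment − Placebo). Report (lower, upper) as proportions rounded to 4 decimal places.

Each SE is √(p̂(1−p̂)/n): √(0.5260·0.4740/563) = 0.02104 and √(0.3690·0.6310/215) = 0.03291.
SE(p̂₁ − p̂₂) = √(SE₁² + SE₂²) = √(0.0004426816 + 0.0010830681) = 0.03906, since the two samples are independent.
At 95% confidence z* = 1.960; margin = 1.960 × 0.03906 = 0.07656.
The difference is 0.5260 − 0.3690 = 0.1570, so the interval is 0.1570 ± 0.07656 = (0.0804, 0.2336).

(0.0804, 0.2336)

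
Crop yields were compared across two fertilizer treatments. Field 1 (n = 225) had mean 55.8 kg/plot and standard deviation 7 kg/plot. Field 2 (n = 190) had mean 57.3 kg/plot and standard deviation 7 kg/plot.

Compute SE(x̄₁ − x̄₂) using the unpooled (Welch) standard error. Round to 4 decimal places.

0.6897

Standard errors of each mean: 7/√225 = 0.4667 and 7/√190 = 0.5078.
SE(x̄₁ − x̄₂) = √(0.4667² + 0.5078²) = 0.6897 for independent samples with unequal variances.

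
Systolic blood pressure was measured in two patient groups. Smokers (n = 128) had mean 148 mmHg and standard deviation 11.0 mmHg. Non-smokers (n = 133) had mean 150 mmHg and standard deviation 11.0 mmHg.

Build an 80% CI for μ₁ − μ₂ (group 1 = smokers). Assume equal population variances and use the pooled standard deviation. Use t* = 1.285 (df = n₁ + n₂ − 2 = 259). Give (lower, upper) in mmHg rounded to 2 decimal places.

s_p = √[((n₁−1)s₁² + (n₂−1)s₂²)/(n₁+n₂−2)] = √[(127·11.0² + 132·11.0²)/259] = 11.0000.
SE = 11.0000·√(1/128 + 1/133) = 1.3620.
With t* = 1.285, margin = 1.285 × 1.3620 = 1.7502.
x̄₁ − x̄₂ = 148 − 150 = -2.0000; interval -2.0000 ± 1.7502 = (-3.75, -0.25).

(-3.75, -0.25)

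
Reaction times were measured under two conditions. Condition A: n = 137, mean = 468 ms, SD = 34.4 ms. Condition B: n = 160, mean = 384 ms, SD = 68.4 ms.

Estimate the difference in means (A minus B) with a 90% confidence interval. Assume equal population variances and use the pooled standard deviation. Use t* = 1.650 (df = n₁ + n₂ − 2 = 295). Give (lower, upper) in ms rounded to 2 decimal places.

s_p = √[((n₁−1)s₁² + (n₂−1)s₂²)/(n₁+n₂−2)] = √[(136·34.4² + 159·68.4²)/295] = 55.3824.
SE = 55.3824·√(1/137 + 1/160) = 6.4466.
With t* = 1.650, margin = 1.650 × 6.4466 = 10.6369.
x̄₁ − x̄₂ = 468 − 384 = 84.0000; interval 84.0000 ± 10.6369 = (73.36, 94.64).

(73.36, 94.64)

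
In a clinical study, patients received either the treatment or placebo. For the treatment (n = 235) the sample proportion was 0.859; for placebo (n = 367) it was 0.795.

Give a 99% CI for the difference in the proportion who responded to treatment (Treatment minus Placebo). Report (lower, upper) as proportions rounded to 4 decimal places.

SE₁ = √(p̂₁(1−p̂₁)/n₁) = √(0.8590·0.1410/235) = 0.02270; SE₂ = √(0.7950·0.2050/367) = 0.02107.
Independent samples: SE of the difference = √(SE₁² + SE₂²) = √(0.00051529 + 0.0004439449) = 0.03097.
z* for 99% confidence is 2.576, so the margin of error is 2.576 × 0.03097 = 0.07978.
Point estimate p̂₁ − p̂₂ = 0.8590 − 0.7950 = 0.0640.
0.0640 ± 0.07978 → (-0.0158, 0.1438).

(-0.0158, 0.1438)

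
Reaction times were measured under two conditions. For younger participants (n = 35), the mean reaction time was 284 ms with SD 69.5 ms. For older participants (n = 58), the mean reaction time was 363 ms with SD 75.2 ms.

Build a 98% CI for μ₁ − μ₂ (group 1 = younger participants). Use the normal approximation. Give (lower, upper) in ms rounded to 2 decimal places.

(-114.70, -43.30)

SE₁ = s₁/√n₁ = 69.5/√35 = 11.7476; SE₂ = 75.2/√58 = 9.8742.
Independent samples, unequal variances: SE_diff = √(SE₁² + SE₂²) = √(138.00610576 + 97.49982564) = 15.3462.
z* = 2.326, so margin of error = 2.326 × 15.3462 = 35.6953.
Difference in means = 284 − 363 = -79.0000.
-79.0000 ± 35.6953 → (-114.70, -43.30).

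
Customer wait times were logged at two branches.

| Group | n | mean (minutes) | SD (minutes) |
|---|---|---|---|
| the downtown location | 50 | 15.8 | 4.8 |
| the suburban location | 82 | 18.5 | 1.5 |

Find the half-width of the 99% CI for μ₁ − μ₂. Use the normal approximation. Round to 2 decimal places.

1.80

Per-group SEs: s₁/√n₁ = 4.8/√50 = 0.6788, s₂/√n₂ = 1.5/√82 = 0.1656.
Unpooled SE of the difference: √(0.46076944 + 0.02742336) = 0.6987.
Margin of error = z* · SE = 2.576 × 0.6987 = 1.7999.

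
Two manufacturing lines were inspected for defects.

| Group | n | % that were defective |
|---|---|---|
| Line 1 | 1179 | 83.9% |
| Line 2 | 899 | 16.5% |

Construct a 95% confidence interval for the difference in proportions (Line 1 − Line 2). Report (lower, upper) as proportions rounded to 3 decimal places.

(0.642, 0.706)

The two standard errors are √(0.8390×0.1610/1179) = 0.01070 and √(0.1650×0.8350/899) = 0.01238.
Because the samples are independent, SE_diff = √(0.01070² + 0.01238²) = 0.01636.
Using z* = 1.960 for 95%, ME = 1.960 × 0.01636 = 0.03207.
p̂₁ − p̂₂ = 0.6740; interval 0.6740 ± 0.03207 gives (0.642, 0.706).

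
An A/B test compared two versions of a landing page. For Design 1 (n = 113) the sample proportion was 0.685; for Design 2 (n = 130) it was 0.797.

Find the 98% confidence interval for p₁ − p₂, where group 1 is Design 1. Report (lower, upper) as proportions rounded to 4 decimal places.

(-0.2426, 0.0186)

The two standard errors are √(0.6850×0.3150/113) = 0.04370 and √(0.7970×0.2030/130) = 0.03528.
Because the samples are independent, SE_diff = √(0.04370² + 0.03528²) = 0.05616.
Using z* = 2.326 for 98%, ME = 2.326 × 0.05616 = 0.13063.
p̂₁ − p̂₂ = -0.1120; interval -0.1120 ± 0.13063 gives (-0.2426, 0.0186).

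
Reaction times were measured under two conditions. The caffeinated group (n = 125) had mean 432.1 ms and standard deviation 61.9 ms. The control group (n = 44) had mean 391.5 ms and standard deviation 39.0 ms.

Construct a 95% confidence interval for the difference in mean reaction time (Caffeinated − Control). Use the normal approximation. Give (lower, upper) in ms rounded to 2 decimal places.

SE₁ = s₁/√n₁ = 61.9/√125 = 5.5365; SE₂ = 39.0/√44 = 5.8795.
Independent samples, unequal variances: SE_diff = √(SE₁² + SE₂²) = √(30.65283225 + 34.56852025) = 8.0760.
z* = 1.960, so margin of error = 1.960 × 8.0760 = 15.8290.
Difference in means = 432.1 − 391.5 = 40.6000.
40.6000 ± 15.8290 → (24.77, 56.43).

(24.77, 56.43)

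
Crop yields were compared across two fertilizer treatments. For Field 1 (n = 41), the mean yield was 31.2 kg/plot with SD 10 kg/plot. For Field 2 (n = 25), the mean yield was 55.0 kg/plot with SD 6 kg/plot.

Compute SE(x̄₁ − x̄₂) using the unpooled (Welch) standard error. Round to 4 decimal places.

1.9695

Standard errors of each mean: 10/√41 = 1.5617 and 6/√25 = 1.2000.
SE(x̄₁ − x̄₂) = √(1.5617² + 1.2000²) = 1.9695 for independent samples with unequal variances.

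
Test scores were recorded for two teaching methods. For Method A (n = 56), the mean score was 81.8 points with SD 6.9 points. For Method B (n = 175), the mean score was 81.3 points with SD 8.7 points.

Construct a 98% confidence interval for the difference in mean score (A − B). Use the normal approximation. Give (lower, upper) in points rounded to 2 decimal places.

(-2.13, 3.13)

Standard errors of each mean: 6.9/√56 = 0.9221 and 8.7/√175 = 0.6577.
SE(x̄₁ − x̄₂) = √(0.9221² + 0.6577²) = 1.1326 for independent samples with unequal variances.
With z* = 2.326, the margin is 2.326 × 1.1326 = 2.6344.
x̄₁ − x̄₂ = 81.8 − 81.3 = 0.5000; the interval is 0.5000 ± 2.6344 = (-2.13, 3.13).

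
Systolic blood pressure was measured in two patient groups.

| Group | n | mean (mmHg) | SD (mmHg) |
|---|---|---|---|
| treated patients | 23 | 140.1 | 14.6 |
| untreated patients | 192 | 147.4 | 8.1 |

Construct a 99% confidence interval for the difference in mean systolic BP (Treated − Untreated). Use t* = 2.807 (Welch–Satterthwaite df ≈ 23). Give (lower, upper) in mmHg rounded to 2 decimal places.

(-16.00, 1.40)

Standard errors of each mean: 14.6/√23 = 3.0443 and 8.1/√192 = 0.5846.
SE(x̄₁ − x̄₂) = √(3.0443² + 0.5846²) = 3.0999 for independent samples with unequal variances.
With t* = 2.807, the margin is 2.807 × 3.0999 = 8.7014.
x̄₁ − x̄₂ = 140.1 − 147.4 = -7.3000; the interval is -7.3000 ± 8.7014 = (-16.00, 1.40).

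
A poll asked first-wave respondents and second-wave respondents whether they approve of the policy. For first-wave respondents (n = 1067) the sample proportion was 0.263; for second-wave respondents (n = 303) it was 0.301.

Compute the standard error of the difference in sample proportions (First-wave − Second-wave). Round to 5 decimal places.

Each SE is √(p̂(1−p̂)/n): √(0.2630·0.7370/1067) = 0.01348 and √(0.3010·0.6990/303) = 0.02635.
SE(p̂₁ − p̂₂) = √(SE₁² + SE₂²) = √(0.0001817104 + 0.0006943225) = 0.02960, since the two samples are independent.

0.02960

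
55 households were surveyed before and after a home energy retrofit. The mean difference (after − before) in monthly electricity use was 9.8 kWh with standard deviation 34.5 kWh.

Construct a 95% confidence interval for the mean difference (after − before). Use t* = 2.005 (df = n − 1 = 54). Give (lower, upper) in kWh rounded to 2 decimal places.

(0.47, 19.13)

This is a matched-pairs design, so SE = s_d/√n = 34.5/√55 = 4.6520.
Margin = 2.005 × 4.6520 = 9.3273; the interval is 9.8 ± 9.3273 = (0.47, 19.13).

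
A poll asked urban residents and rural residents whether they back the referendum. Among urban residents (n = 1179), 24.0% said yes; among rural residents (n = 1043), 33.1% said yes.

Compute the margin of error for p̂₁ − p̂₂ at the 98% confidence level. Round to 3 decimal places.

0.045

The two standard errors are √(0.2400×0.7600/1179) = 0.01244 and √(0.3310×0.6690/1043) = 0.01457.
Because the samples are independent, SE_diff = √(0.01244² + 0.01457²) = 0.01916.
Using z* = 2.326 for 98%, ME = 2.326 × 0.01916 = 0.04457.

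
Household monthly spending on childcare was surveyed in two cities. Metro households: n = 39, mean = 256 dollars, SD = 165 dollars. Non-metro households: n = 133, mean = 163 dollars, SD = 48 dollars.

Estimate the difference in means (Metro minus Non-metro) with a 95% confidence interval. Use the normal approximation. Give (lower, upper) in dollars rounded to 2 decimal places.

Standard errors of each mean: 165/√39 = 26.4211 and 48/√133 = 4.1621.
SE(x̄₁ − x̄₂) = √(26.4211² + 4.1621²) = 26.7469 for independent samples with unequal variances.
With z* = 1.960, the margin is 1.960 × 26.7469 = 52.4239.
x̄₁ − x̄₂ = 256 − 163 = 93.0000; the interval is 93.0000 ± 52.4239 = (40.58, 145.42).

(40.58, 145.42)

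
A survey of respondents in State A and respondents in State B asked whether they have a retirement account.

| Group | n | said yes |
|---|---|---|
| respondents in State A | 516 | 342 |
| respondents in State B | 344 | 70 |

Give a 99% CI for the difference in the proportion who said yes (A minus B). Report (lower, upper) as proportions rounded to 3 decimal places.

(0.382, 0.537)

First, p̂₁ = 342/516 = 0.6628; p̂₂ = 70/344 = 0.2035.
The two standard errors are √(0.6628×0.3372/516) = 0.02081 and √(0.2035×0.7965/344) = 0.02171.
Because the samples are independent, SE_diff = √(0.02081² + 0.02171²) = 0.03007.
Using z* = 2.576 for 99%, ME = 2.576 × 0.03007 = 0.07746.
p̂₁ − p̂₂ = 0.4593; interval 0.4593 ± 0.07746 gives (0.382, 0.537).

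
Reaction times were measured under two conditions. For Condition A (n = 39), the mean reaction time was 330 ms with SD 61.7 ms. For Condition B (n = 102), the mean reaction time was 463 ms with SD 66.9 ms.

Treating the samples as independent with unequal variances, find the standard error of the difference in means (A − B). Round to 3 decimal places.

Per-group SEs: s₁/√n₁ = 61.7/√39 = 9.8799, s₂/√n₂ = 66.9/√102 = 6.6241.
Unpooled SE of the difference: √(97.61242401 + 43.87870081) = 11.8950.

11.895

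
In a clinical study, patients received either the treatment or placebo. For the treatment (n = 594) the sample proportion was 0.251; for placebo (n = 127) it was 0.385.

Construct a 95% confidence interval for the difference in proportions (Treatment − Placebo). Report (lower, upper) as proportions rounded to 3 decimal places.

(-0.226, -0.042)

SE₁ = √(p̂₁(1−p̂₁)/n₁) = √(0.2510·0.7490/594) = 0.01779; SE₂ = √(0.3850·0.6150/127) = 0.04318.
Independent samples: SE of the difference = √(SE₁² + SE₂²) = √(0.0003164841 + 0.0018645124) = 0.04670.
z* for 95% confidence is 1.960, so the margin of error is 1.960 × 0.04670 = 0.09153.
Point estimate p̂₁ − p̂₂ = 0.2510 − 0.3850 = -0.1340.
-0.1340 ± 0.09153 → (-0.226, -0.042).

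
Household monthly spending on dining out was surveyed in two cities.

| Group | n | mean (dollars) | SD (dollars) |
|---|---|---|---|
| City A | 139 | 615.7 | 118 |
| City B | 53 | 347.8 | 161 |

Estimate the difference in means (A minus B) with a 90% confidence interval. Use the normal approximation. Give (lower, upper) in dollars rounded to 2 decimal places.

Per-group SEs: s₁/√n₁ = 118/√139 = 10.0086, s₂/√n₂ = 161/√53 = 22.1151.
Unpooled SE of the difference: √(100.17207396 + 489.07764801) = 24.2745.
Margin of error = z* · SE = 1.645 × 24.2745 = 39.9316.
x̄₁ − x̄₂ = 615.7 − 347.8 = 267.9000.
CI: 267.9000 ± 39.9316 = (227.97, 307.83).

(227.97, 307.83)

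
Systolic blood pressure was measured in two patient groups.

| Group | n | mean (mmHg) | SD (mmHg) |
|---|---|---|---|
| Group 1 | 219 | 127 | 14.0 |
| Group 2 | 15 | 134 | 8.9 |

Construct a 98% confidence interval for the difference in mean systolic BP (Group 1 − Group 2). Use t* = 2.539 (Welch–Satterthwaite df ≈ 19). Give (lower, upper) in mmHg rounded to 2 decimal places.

Standard errors of each mean: 14.0/√219 = 0.9460 and 8.9/√15 = 2.2980.
SE(x̄₁ − x̄₂) = √(0.9460² + 2.2980²) = 2.4851 for independent samples with unequal variances.
With t* = 2.539, the margin is 2.539 × 2.4851 = 6.3097.
x̄₁ − x̄₂ = 127 − 134 = -7.0000; the interval is -7.0000 ± 6.3097 = (-13.31, -0.69).

(-13.31, -0.69)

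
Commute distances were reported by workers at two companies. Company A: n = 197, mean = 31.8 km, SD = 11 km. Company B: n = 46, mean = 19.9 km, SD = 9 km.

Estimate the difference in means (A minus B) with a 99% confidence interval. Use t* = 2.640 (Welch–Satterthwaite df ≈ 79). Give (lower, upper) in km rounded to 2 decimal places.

(7.83, 15.97)

SE₁ = s₁/√n₁ = 11/√197 = 0.7837; SE₂ = 9/√46 = 1.3270.
Independent samples, unequal variances: SE_diff = √(SE₁² + SE₂²) = √(0.61418569 + 1.760929) = 1.5411.
t* = 2.640, so margin of error = 2.640 × 1.5411 = 4.0685.
Difference in means = 31.8 − 19.9 = 11.9000.
11.9000 ± 4.0685 → (7.83, 15.97).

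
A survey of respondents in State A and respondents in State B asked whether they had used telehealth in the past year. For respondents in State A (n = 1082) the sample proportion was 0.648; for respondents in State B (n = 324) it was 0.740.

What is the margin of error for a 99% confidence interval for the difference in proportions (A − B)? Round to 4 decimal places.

Each SE is √(p̂(1−p̂)/n): √(0.6480·0.3520/1082) = 0.01452 and √(0.7400·0.2600/324) = 0.02437.
SE(p̂₁ − p̂₂) = √(SE₁² + SE₂²) = √(0.0002108304 + 0.0005938969) = 0.02837, since the two samples are independent.
At 99% confidence z* = 2.576; margin = 2.576 × 0.02837 = 0.07308.

0.0731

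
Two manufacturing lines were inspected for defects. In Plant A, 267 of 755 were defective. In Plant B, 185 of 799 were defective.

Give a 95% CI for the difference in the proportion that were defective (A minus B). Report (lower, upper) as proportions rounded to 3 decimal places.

(0.077, 0.167)

p̂₁ = 267/755 = 0.3536 and p̂₂ = 185/799 = 0.2315.
SE₁ = √(p̂₁(1−p̂₁)/n₁) = √(0.3536·0.6464/755) = 0.01740; SE₂ = √(0.2315·0.7685/799) = 0.01492.
Independent samples: SE of the difference = √(SE₁² + SE₂²) = √(0.00030276 + 0.0002226064) = 0.02292.
z* for 95% confidence is 1.960, so the margin of error is 1.960 × 0.02292 = 0.04492.
Point estimate p̂₁ − p̂₂ = 0.3536 − 0.2315 = 0.1221.
0.1221 ± 0.04492 → (0.077, 0.167).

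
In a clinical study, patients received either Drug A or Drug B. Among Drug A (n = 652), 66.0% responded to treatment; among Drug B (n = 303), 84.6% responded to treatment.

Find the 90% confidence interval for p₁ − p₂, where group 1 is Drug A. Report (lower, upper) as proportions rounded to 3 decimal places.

(-0.232, -0.140)

Each SE is √(p̂(1−p̂)/n): √(0.6600·0.3400/652) = 0.01855 and √(0.8460·0.1540/303) = 0.02074.
SE(p̂₁ − p̂₂) = √(SE₁² + SE₂²) = √(0.0003441025 + 0.0004301476) = 0.02783, since the two samples are independent.
At 90% confidence z* = 1.645; margin = 1.645 × 0.02783 = 0.04578.
The difference is 0.6600 − 0.8460 = -0.1860, so the interval is -0.1860 ± 0.04578 = (-0.232, -0.140).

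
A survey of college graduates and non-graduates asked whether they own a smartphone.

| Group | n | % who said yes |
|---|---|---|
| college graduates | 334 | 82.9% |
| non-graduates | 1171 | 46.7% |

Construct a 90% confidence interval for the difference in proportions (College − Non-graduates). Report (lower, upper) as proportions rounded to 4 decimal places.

The two standard errors are √(0.8290×0.1710/334) = 0.02060 and √(0.4670×0.5330/1171) = 0.01458.
Because the samples are independent, SE_diff = √(0.02060² + 0.01458²) = 0.02524.
Using z* = 1.645 for 90%, ME = 1.645 × 0.02524 = 0.04152.
p̂₁ − p̂₂ = 0.3620; interval 0.3620 ± 0.04152 gives (0.3205, 0.4035).

(0.3205, 0.4035)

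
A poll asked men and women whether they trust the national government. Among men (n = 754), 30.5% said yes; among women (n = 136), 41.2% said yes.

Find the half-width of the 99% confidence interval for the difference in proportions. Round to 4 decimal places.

The two standard errors are √(0.3050×0.6950/754) = 0.01677 and √(0.4120×0.5880/136) = 0.04221.
Because the samples are independent, SE_diff = √(0.01677² + 0.04221²) = 0.04542.
Using z* = 2.576 for 99%, ME = 2.576 × 0.04542 = 0.11700.

0.1170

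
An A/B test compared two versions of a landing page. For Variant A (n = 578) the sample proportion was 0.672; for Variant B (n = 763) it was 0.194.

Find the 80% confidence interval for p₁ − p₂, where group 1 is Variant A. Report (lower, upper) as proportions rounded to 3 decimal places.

(0.447, 0.509)

The two standard errors are √(0.6720×0.3280/578) = 0.01953 and √(0.1940×0.8060/763) = 0.01432.
Because the samples are independent, SE_diff = √(0.01953² + 0.01432²) = 0.02422.
Using z* = 1.282 for 80%, ME = 1.282 × 0.02422 = 0.03105.
p̂₁ − p̂₂ = 0.4780; interval 0.4780 ± 0.03105 gives (0.447, 0.509).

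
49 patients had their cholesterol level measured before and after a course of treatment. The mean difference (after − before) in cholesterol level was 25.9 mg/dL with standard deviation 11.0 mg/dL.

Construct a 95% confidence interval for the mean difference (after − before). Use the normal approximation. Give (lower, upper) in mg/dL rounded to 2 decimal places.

Paired design: SE = s_d/√n = 11.0/√49 = 1.5714.
z* = 1.960; margin of error = 1.960 × 1.5714 = 3.0799.
25.9 ± 3.0799 → (22.82, 28.98).

(22.82, 28.98)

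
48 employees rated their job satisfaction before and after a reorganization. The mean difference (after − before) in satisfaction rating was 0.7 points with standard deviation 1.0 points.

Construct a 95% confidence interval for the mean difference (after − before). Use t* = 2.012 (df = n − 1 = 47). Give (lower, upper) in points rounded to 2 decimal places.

(0.41, 0.99)

This is a matched-pairs design, so SE = s_d/√n = 1.0/√48 = 0.1443.
Margin = 2.012 × 0.1443 = 0.2903; the interval is 0.7 ± 0.2903 = (0.41, 0.99).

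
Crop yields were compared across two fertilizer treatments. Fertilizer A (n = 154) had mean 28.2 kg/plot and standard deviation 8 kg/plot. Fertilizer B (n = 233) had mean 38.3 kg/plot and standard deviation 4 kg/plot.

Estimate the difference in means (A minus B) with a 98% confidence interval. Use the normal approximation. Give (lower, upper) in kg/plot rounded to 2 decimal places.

SE₁ = s₁/√n₁ = 8/√154 = 0.6447; SE₂ = 4/√233 = 0.2620.
Independent samples, unequal variances: SE_diff = √(SE₁² + SE₂²) = √(0.41563809 + 0.068644) = 0.6959.
z* = 2.326, so margin of error = 2.326 × 0.6959 = 1.6187.
Difference in means = 28.2 − 38.3 = -10.1000.
-10.1000 ± 1.6187 → (-11.72, -8.48).

(-11.72, -8.48)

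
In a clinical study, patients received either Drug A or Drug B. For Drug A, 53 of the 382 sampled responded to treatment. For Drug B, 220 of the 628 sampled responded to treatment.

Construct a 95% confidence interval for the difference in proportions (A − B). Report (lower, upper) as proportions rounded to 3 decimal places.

(-0.263, -0.161)

Sample proportions: 53/382 = 0.1387, 220/628 = 0.3503.
Each SE is √(p̂(1−p̂)/n): √(0.1387·0.8613/382) = 0.01768 and √(0.3503·0.6497/628) = 0.01904.
SE(p̂₁ − p̂₂) = √(SE₁² + SE₂²) = √(0.0003125824 + 0.0003625216) = 0.02598, since the two samples are independent.
At 95% confidence z* = 1.960; margin = 1.960 × 0.02598 = 0.05092.
The difference is 0.1387 − 0.3503 = -0.2116, so the interval is -0.2116 ± 0.05092 = (-0.263, -0.161).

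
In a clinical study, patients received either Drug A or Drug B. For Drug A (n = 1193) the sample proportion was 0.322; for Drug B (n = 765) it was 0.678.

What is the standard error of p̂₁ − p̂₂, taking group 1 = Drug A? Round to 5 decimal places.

Each SE is √(p̂(1−p̂)/n): √(0.3220·0.6780/1193) = 0.01353 and √(0.6780·0.3220/765) = 0.01689.
SE(p̂₁ − p̂₂) = √(SE₁² + SE₂²) = √(0.0001830609 + 0.0002852721) = 0.02164, since the two samples are independent.

0.02164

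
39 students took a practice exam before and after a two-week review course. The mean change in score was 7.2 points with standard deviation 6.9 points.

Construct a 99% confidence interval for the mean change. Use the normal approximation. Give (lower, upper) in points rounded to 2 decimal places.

(4.35, 10.05)

Paired design: SE = s_d/√n = 6.9/√39 = 1.1049.
z* = 2.576; margin of error = 2.576 × 1.1049 = 2.8462.
7.2 ± 2.8462 → (4.35, 10.05).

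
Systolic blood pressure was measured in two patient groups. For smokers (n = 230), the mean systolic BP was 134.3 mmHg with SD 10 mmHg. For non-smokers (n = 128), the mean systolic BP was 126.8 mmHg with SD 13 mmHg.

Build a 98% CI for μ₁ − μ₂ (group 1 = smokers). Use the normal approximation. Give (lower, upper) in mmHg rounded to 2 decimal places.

Per-group SEs: s₁/√n₁ = 10/√230 = 0.6594, s₂/√n₂ = 13/√128 = 1.1490.
Unpooled SE of the difference: √(0.43480836 + 1.320201) = 1.3248.
Margin of error = z* · SE = 2.326 × 1.3248 = 3.0815.
x̄₁ − x̄₂ = 134.3 − 126.8 = 7.5000.
CI: 7.5000 ± 3.0815 = (4.42, 10.58).

(4.42, 10.58)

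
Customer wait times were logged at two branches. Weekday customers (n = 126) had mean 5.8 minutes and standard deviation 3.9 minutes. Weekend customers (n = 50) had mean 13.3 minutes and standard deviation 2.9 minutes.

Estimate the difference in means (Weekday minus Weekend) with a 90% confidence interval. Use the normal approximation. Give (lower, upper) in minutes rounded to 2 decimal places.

Per-group SEs: s₁/√n₁ = 3.9/√126 = 0.3474, s₂/√n₂ = 2.9/√50 = 0.4101.
Unpooled SE of the difference: √(0.12068676 + 0.16818201) = 0.5375.
Margin of error = z* · SE = 1.645 × 0.5375 = 0.8842.
x̄₁ − x̄₂ = 5.8 − 13.3 = -7.5000.
CI: -7.5000 ± 0.8842 = (-8.38, -6.62).

(-8.38, -6.62)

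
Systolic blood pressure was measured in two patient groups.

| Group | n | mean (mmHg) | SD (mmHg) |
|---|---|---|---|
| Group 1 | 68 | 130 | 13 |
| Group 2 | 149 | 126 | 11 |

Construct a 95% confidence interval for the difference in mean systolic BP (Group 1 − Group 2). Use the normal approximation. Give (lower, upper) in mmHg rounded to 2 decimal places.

(0.44, 7.56)

Standard errors of each mean: 13/√68 = 1.5765 and 11/√149 = 0.9012.
SE(x̄₁ − x̄₂) = √(1.5765² + 0.9012²) = 1.8159 for independent samples with unequal variances.
With z* = 1.960, the margin is 1.960 × 1.8159 = 3.5592.
x̄₁ − x̄₂ = 130 − 126 = 4.0000; the interval is 4.0000 ± 3.5592 = (0.44, 7.56).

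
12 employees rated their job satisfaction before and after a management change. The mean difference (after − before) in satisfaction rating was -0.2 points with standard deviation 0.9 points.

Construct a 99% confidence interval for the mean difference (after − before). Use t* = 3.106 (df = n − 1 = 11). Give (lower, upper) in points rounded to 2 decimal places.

(-1.01, 0.61)

This is a matched-pairs design, so SE = s_d/√n = 0.9/√12 = 0.2598.
Margin = 3.106 × 0.2598 = 0.8069; the interval is -0.2 ± 0.8069 = (-1.01, 0.61).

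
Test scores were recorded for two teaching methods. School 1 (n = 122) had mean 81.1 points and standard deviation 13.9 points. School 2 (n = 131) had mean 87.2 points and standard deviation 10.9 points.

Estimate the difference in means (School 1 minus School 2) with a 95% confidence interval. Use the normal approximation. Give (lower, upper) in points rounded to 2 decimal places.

(-9.19, -3.01)

Standard errors of each mean: 13.9/√122 = 1.2584 and 10.9/√131 = 0.9523.
SE(x̄₁ − x̄₂) = √(1.2584² + 0.9523²) = 1.5781 for independent samples with unequal variances.
With z* = 1.960, the margin is 1.960 × 1.5781 = 3.0931.
x̄₁ − x̄₂ = 81.1 − 87.2 = -6.1000; the interval is -6.1000 ± 3.0931 = (-9.19, -3.01).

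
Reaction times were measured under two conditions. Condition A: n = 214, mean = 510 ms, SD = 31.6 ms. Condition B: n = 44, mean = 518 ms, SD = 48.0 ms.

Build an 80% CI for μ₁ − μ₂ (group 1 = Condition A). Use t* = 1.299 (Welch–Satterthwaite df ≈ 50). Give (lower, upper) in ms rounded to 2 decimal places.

(-17.81, 1.81)

SE₁ = s₁/√n₁ = 31.6/√214 = 2.1601; SE₂ = 48.0/√44 = 7.2363.
Independent samples, unequal variances: SE_diff = √(SE₁² + SE₂²) = √(4.66603201 + 52.36403769) = 7.5518.
t* = 1.299, so margin of error = 1.299 × 7.5518 = 9.8098.
Difference in means = 510 − 518 = -8.0000.
-8.0000 ± 9.8098 → (-17.81, 1.81).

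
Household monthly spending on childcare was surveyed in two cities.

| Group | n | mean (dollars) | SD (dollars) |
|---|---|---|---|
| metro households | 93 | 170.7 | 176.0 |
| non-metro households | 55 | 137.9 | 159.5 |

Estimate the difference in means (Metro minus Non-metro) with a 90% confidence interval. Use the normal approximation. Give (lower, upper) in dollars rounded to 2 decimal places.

Per-group SEs: s₁/√n₁ = 176.0/√93 = 18.2503, s₂/√n₂ = 159.5/√55 = 21.5070.
Unpooled SE of the difference: √(333.07345009 + 462.551049) = 28.2068.
Margin of error = z* · SE = 1.645 × 28.2068 = 46.4002.
x̄₁ − x̄₂ = 170.7 − 137.9 = 32.8000.
CI: 32.8000 ± 46.4002 = (-13.60, 79.20).

(-13.60, 79.20)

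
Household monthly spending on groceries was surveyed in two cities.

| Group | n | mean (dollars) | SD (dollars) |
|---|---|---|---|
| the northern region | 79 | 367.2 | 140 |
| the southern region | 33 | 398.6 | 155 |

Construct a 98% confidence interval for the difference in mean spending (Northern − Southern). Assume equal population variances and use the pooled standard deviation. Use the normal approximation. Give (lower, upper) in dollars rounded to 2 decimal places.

s_p = √[((n₁−1)s₁² + (n₂−1)s₂²)/(n₁+n₂−2)] = √[(78·140² + 32·155²)/110] = 144.5243.
SE = 144.5243·√(1/79 + 1/33) = 29.9557.
With z* = 2.326, margin = 2.326 × 29.9557 = 69.6770.
x̄₁ − x̄₂ = 367.2 − 398.6 = -31.4000; interval -31.4000 ± 69.6770 = (-101.08, 38.28).

(-101.08, 38.28)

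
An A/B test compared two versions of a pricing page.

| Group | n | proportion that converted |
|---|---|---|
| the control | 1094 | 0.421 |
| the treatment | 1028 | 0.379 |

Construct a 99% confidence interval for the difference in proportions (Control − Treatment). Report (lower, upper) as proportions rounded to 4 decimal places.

(-0.0128, 0.0968)

SE₁ = √(p̂₁(1−p̂₁)/n₁) = √(0.4210·0.5790/1094) = 0.01493; SE₂ = √(0.3790·0.6210/1028) = 0.01513.
Independent samples: SE of the difference = √(SE₁² + SE₂²) = √(0.0002229049 + 0.0002289169) = 0.02126.
z* for 99% confidence is 2.576, so the margin of error is 2.576 × 0.02126 = 0.05477.
Point estimate p̂₁ − p̂₂ = 0.4210 − 0.3790 = 0.0420.
0.0420 ± 0.05477 → (-0.0128, 0.0968).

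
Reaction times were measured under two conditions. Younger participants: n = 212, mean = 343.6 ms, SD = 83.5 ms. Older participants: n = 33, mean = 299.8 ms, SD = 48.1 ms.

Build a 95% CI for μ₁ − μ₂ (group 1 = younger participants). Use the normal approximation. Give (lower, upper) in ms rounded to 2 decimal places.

Per-group SEs: s₁/√n₁ = 83.5/√212 = 5.7348, s₂/√n₂ = 48.1/√33 = 8.3731.
Unpooled SE of the difference: √(32.88793104 + 70.10880361) = 10.1487.
Margin of error = z* · SE = 1.960 × 10.1487 = 19.8915.
x̄₁ − x̄₂ = 343.6 − 299.8 = 43.8000.
CI: 43.8000 ± 19.8915 = (23.91, 63.69).

(23.91, 63.69)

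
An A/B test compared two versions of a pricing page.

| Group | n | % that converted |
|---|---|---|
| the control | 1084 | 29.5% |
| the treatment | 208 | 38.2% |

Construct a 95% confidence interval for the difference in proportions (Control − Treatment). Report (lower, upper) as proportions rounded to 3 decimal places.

SE₁ = √(p̂₁(1−p̂₁)/n₁) = √(0.2950·0.7050/1084) = 0.01385; SE₂ = √(0.3820·0.6180/208) = 0.03369.
Independent samples: SE of the difference = √(SE₁² + SE₂²) = √(0.0001918225 + 0.0011350161) = 0.03643.
z* for 95% confidence is 1.960, so the margin of error is 1.960 × 0.03643 = 0.07140.
Point estimate p̂₁ − p̂₂ = 0.2950 − 0.3820 = -0.0870.
-0.0870 ± 0.07140 → (-0.158, -0.016).

(-0.158, -0.016)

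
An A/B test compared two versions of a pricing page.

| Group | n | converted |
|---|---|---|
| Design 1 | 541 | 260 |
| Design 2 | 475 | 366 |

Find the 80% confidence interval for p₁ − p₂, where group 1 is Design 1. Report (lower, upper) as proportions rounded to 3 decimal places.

(-0.327, -0.253)

p̂₁ = 260/541 = 0.4806 and p̂₂ = 366/475 = 0.7705.
SE₁ = √(p̂₁(1−p̂₁)/n₁) = √(0.4806·0.5194/541) = 0.02148; SE₂ = √(0.7705·0.2295/475) = 0.01929.
Independent samples: SE of the difference = √(SE₁² + SE₂²) = √(0.0004613904 + 0.0003721041) = 0.02887.
z* for 80% confidence is 1.282, so the margin of error is 1.282 × 0.02887 = 0.03701.
Point estimate p̂₁ − p̂₂ = 0.4806 − 0.7705 = -0.2899.
-0.2899 ± 0.03701 → (-0.327, -0.253).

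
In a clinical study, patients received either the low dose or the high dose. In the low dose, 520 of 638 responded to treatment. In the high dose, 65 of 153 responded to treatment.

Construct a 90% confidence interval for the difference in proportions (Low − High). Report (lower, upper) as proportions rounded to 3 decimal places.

Sample proportions: 520/638 = 0.8150, 65/153 = 0.4248.
Each SE is √(p̂(1−p̂)/n): √(0.8150·0.1850/638) = 0.01537 and √(0.4248·0.5752/153) = 0.03996.
SE(p̂₁ − p̂₂) = √(SE₁² + SE₂²) = √(0.0002362369 + 0.0015968016) = 0.04281, since the two samples are independent.
At 90% confidence z* = 1.645; margin = 1.645 × 0.04281 = 0.07042.
The difference is 0.8150 − 0.4248 = 0.3902, so the interval is 0.3902 ± 0.07042 = (0.320, 0.461).

(0.320, 0.461)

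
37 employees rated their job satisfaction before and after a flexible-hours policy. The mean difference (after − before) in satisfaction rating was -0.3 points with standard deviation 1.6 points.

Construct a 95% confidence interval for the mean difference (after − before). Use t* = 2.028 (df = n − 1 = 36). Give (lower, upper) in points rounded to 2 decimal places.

Paired design: SE = s_d/√n = 1.6/√37 = 0.2630.
t* = 2.028; margin of error = 2.028 × 0.2630 = 0.5334.
-0.3 ± 0.5334 → (-0.83, 0.23).

(-0.83, 0.23)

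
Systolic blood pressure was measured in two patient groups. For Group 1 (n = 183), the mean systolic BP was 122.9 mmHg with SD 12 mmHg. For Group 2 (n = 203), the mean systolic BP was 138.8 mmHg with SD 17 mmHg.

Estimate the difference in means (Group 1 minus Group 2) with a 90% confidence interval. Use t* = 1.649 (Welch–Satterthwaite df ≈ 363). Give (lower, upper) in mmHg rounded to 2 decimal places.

(-18.35, -13.45)

Standard errors of each mean: 12/√183 = 0.8871 and 17/√203 = 1.1932.
SE(x̄₁ − x̄₂) = √(0.8871² + 1.1932²) = 1.4868 for independent samples with unequal variances.
With t* = 1.649, the margin is 1.649 × 1.4868 = 2.4517.
x̄₁ − x̄₂ = 122.9 − 138.8 = -15.9000; the interval is -15.9000 ± 2.4517 = (-18.35, -13.45).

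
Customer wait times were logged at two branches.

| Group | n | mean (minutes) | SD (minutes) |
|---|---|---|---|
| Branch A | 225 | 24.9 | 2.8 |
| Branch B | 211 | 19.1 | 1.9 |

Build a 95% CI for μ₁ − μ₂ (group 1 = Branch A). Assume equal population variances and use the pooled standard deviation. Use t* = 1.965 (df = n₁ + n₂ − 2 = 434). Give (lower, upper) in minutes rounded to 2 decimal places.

s_p = √[((n₁−1)s₁² + (n₂−1)s₂²)/(n₁+n₂−2)] = √[(224·2.8² + 210·1.9²)/434] = 2.4069.
SE = 2.4069·√(1/225 + 1/211) = 0.2307.
With t* = 1.965, margin = 1.965 × 0.2307 = 0.4533.
x̄₁ − x̄₂ = 24.9 − 19.1 = 5.8000; interval 5.8000 ± 0.4533 = (5.35, 6.25).

(5.35, 6.25)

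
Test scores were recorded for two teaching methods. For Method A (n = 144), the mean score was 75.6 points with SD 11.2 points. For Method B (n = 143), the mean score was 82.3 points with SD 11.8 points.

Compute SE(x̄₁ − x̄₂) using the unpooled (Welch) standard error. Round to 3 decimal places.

1.358

SE₁ = s₁/√n₁ = 11.2/√144 = 0.9333; SE₂ = 11.8/√143 = 0.9868.
Independent samples, unequal variances: SE_diff = √(SE₁² + SE₂²) = √(0.87104889 + 0.97377424) = 1.3582.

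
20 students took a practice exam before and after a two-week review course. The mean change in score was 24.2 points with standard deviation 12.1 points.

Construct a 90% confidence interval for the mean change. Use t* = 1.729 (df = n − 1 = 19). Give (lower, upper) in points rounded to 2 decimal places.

Paired design: SE = s_d/√n = 12.1/√20 = 2.7056.
t* = 1.729; margin of error = 1.729 × 2.7056 = 4.6780.
24.2 ± 4.6780 → (19.52, 28.88).

(19.52, 28.88)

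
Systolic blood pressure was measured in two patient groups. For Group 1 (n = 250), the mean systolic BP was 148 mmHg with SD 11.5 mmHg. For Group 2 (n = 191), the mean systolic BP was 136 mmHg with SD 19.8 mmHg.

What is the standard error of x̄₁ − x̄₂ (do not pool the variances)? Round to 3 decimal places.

SE₁ = s₁/√n₁ = 11.5/√250 = 0.7273; SE₂ = 19.8/√191 = 1.4327.
Independent samples, unequal variances: SE_diff = √(SE₁² + SE₂²) = √(0.52896529 + 2.05262929) = 1.6067.

1.607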